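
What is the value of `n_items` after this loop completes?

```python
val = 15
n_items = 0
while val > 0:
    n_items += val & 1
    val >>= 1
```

Count set bits in 15 (binary: 0b1111)
`n_items` takes the values: 0 → 1 → 2 → 3 → 4

Answer: 4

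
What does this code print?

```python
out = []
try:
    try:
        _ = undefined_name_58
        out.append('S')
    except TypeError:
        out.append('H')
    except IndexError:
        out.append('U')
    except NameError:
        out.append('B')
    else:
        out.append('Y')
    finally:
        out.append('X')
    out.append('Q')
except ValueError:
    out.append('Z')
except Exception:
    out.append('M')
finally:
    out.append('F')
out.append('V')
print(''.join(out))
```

Execution trace: 'B' (inner except NameError) → 'X' (inner finally) → 'Q' (try body, no exception) → 'F' (finally) → 'V' (after the try/except). Output: BXQFV

Answer: BXQFV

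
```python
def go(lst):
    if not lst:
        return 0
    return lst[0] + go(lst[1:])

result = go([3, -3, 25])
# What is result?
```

3 + (-3) + 25 + 0 = 25

Answer: 25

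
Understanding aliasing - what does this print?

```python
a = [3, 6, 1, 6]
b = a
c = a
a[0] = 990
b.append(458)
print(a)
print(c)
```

Key concept: multiple aliases.
Step by step:
`a = [3, 6, 1, 6]` → a = [3, 6, 1, 6]
`b = a` → b = [3, 6, 1, 6] (same object as a)
`c = a` → c = [3, 6, 1, 6] (same object as a, b)
`a[0] = 990` → a = [990, 6, 1, 6] (same object as b, c); b = [990, 6, 1, 6] (same object as a, c); c = [990, 6, 1, 6] (same object as a, b)
`b.append(458)` → a = [990, 6, 1, 6, 458] (same object as b, c); b = [990, 6, 1, 6, 458] (same object as a, c); c = [990, 6, 1, 6, 458] (same object as a, b)
`print(a)` → prints [990, 6, 1, 6, 458]
`print(c)` → prints [990, 6, 1, 6, 458]

Answer:
[990, 6, 1, 6, 458]
[990, 6, 1, 6, 458]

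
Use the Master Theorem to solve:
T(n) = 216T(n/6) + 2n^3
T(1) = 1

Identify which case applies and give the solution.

a=216, b=6, f(n)=2n^3. log_6(216) = 3. Since c=3 = 3, Case 2 applies: T(n) = Θ(n^log_b(a) · log n) = O(n^3 log n).

Answer: O(n^3 log n) - Case 2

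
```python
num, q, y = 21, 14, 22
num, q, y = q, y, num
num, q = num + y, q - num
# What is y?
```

Trace:
`num, q, y = 21, 14, 22` → num = 21; q = 14; y = 22
`num, q, y = q, y, num` → num = 14; q = 22; y = 21
`num, q = num + y, q - num` → num = 35; q = 8
So y = 21

Answer: 21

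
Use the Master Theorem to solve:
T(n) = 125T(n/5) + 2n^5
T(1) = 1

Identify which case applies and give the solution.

a=125, b=5, f(n)=2n^5. log_5(125) = 3. Since c=5 > 3 and the regularity condition holds (125(n/5)^5 = (125/5^5)n^5 with 125/5^5 < 1), Case 3 applies: T(n) = Θ(f(n)) = O(n^5).

Answer: O(n^5) - Case 3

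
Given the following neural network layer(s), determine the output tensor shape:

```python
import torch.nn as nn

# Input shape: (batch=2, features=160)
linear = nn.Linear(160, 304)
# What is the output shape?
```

Input: (2, 160) -> Output: (2, 304)

Answer: (2, 304)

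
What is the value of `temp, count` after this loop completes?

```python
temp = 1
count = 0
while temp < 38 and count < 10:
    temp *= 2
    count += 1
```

Double until >= 38 or 10 iterations
`temp, count` takes the values: (1, 0) → (2, 0) → (2, 1) → (4, 1) → (4, 2) → (8, 2) → (8, 3) → (16, 3) → (16, 4) → (32, 4) → (32, 5) → (64, 5) → (64, 6)

Answer: 64, 6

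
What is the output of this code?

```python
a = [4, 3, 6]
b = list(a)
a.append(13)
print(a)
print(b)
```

Key concept: list() constructor creates copy.
Step by step:
`a = [4, 3, 6]` → a = [4, 3, 6]
`b = list(a)` → b = [4, 3, 6]
`a.append(13)` → a = [4, 3, 6, 13]
`print(a)` → prints [4, 3, 6, 13]
`print(b)` → prints [4, 3, 6]

Answer:
[4, 3, 6, 13]
[4, 3, 6]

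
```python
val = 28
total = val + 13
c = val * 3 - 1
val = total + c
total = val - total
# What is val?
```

Trace:
`val = 28` → val = 28
`total = val + 13` → total = 41
`c = val * 3 - 1` → c = 83
`val = total + c` → val = 124
`total = val - total` → total = 83
So val = 124

Answer: 124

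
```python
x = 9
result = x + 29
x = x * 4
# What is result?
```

Trace:
`x = 9` → x = 9
`result = x + 29` → result = 38
`x = x * 4` → x = 36
So result = 38

Answer: 38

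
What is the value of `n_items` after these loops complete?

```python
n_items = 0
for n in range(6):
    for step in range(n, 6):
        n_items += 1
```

Upper triangle: 6 + 5 + ... + 1
`n_items` takes the values: 0 → 1 → 2 → 3 → 4 → 5 → 6 → 7 → 8 → 9 → 10 → 11 → 12 → 13 → 14 → 15 → 16 → 17 → 18 → 19 → 20 → 21

Answer: 21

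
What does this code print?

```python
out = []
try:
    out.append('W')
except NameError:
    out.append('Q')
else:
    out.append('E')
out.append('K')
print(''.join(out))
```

Execution trace: 'W' (try body, no exception) → 'E' (else) → 'K' (after the try/except). Output: WEK

Answer: WEK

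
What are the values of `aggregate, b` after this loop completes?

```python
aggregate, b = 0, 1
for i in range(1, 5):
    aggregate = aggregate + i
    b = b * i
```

Sum and factorial of 1 to 4
`aggregate, b` takes the values: (0, 1) → (1, 1) → (3, 1) → (3, 2) → (6, 2) → (6, 6) → (10, 6) → (10, 24)

Answer: 10, 24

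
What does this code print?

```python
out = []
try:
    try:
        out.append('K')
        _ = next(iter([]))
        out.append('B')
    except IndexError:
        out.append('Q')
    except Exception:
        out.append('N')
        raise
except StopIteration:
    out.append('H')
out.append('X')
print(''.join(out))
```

Execution trace: 'K' (inner try body) → 'N' (inner except Exception) → 'H' (outer except StopIteration) → 'X' (after the try/except). Output: KNHX

Answer: KNHX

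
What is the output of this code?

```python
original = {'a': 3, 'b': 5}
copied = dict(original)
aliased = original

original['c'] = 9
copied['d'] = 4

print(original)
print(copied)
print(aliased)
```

Key concept: dict() creates copy, assignment creates alias.
Step by step:
`original = {'a': 3, 'b': 5}` → original = {'a': 3, 'b': 5}
`copied = dict(original)` → copied = {'a': 3, 'b': 5}
`aliased = original` → aliased = {'a': 3, 'b': 5} (same object as original)
`original['c'] = 9` → original = {'a': 3, 'b': 5, 'c': 9} (same object as aliased); aliased = {'a': 3, 'b': 5, 'c': 9} (same object as original)
`copied['d'] = 4` → copied = {'a': 3, 'b': 5, 'd': 4}
`print(original)` → prints {'a': 3, 'b': 5, 'c': 9}
`print(copied)` → prints {'a': 3, 'b': 5, 'd': 4}
`print(aliased)` → prints {'a': 3, 'b': 5, 'c': 9}

Answer:
{'a': 3, 'b': 5, 'c': 9}
{'a': 3, 'b': 5, 'd': 4}
{'a': 3, 'b': 5, 'c': 9}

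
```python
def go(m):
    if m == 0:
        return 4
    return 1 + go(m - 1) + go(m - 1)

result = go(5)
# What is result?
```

go(m) = 1 + 2·go(m-1), go(0)=4. Closed form: (4+1)·2^5 - 1 = 159.

Answer: 159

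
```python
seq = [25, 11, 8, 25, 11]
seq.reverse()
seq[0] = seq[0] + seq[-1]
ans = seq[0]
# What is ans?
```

Trace:
`seq = [25, 11, 8, 25, 11]` → seq = [25, 11, 8, 25, 11]
`seq.reverse()` → seq = [11, 25, 8, 11, 25]
`seq[0] = seq[0] + seq[-1]` → seq = [36, 25, 8, 11, 25]
`ans = seq[0]` → ans = 36
So ans = 36

Answer: 36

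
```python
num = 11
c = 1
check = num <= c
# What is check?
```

Trace:
`num = 11` → num = 11
`c = 1` → c = 1
`check = num <= c` → check = False
So check = False

Answer: False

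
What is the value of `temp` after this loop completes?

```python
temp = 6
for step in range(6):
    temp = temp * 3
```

Multiply by 3, 6 times: 6 * 3^6 = 4374
`temp` takes the values: 6 → 18 → 54 → 162 → 486 → 1458 → 4374

Answer: 4374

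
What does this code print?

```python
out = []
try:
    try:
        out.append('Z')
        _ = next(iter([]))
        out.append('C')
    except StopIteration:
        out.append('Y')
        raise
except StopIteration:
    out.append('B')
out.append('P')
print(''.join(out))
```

Execution trace: 'Z' (try body) → 'Y' (except StopIteration) → 'B' (outer except StopIteration) → 'P' (after the try/except). Output: ZYBP

Answer: ZYBP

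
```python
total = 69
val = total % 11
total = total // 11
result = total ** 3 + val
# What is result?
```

Trace:
`total = 69` → total = 69
`val = total % 11` → val = 3
`total = total // 11` → total = 6
`result = total ** 3 + val` → result = 219
So result = 219

Answer: 219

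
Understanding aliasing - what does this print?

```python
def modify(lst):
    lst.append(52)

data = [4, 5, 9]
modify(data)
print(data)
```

Key concept: function modifies passed list.
Step by step:
`data = [4, 5, 9]` → data = [4, 5, 9]
`modify(data)` → data = [4, 5, 9, 52]
`print(data)` → prints [4, 5, 9, 52]

Answer: [4, 5, 9, 52]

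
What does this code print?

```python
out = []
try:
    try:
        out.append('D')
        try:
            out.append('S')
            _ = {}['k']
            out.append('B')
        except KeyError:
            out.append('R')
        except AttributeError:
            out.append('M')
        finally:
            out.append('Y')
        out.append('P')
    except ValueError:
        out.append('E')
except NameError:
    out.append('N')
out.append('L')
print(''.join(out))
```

Execution trace: 'D' (try body) → 'S' (inner try body) → 'R' (inner except KeyError) → 'Y' (inner finally) → 'P' (try body, no exception) → 'L' (after the try/except). Output: DSRYPL

Answer: DSRYPL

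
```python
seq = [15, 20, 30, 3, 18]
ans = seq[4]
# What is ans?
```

Trace:
`seq = [15, 20, 30, 3, 18]` → seq = [15, 20, 30, 3, 18]
`ans = seq[4]` → ans = 18
So ans = 18

Answer: 18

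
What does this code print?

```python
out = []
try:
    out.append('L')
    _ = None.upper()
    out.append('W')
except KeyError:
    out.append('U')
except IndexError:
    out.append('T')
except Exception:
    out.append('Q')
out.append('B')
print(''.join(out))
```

Execution trace: 'L' (try body) → 'Q' (except Exception) → 'B' (after the try/except). Output: LQB

Answer: LQB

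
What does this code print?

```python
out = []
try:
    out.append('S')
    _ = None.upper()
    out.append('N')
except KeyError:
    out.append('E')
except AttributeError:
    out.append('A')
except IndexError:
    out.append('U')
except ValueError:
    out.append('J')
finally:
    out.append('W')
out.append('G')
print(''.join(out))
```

Execution trace: 'S' (try body) → 'A' (except AttributeError) → 'W' (finally) → 'G' (after the try/except). Output: SAWG

Answer: SAWG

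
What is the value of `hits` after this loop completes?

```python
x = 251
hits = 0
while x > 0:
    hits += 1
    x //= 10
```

Count digits by repeated division by 10
`hits` takes the values: 0 → 1 → 2 → 3

Answer: 3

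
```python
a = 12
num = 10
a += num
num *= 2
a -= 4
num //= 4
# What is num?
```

Trace:
`a = 12` → a = 12
`num = 10` → num = 10
`a += num` → a = 22
`num *= 2` → num = 20
`a -= 4` → a = 18
`num //= 4` → num = 5
So num = 5

Answer: 5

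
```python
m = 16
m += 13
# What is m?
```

Trace:
`m = 16` → m = 16
`m += 13` → m = 29
So m = 29

Answer: 29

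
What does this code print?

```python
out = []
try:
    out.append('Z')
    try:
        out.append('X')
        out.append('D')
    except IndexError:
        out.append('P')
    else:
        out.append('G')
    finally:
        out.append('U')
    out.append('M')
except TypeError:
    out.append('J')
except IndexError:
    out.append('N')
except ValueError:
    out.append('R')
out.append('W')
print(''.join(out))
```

Execution trace: 'Z' (try body) → 'X' (inner try body) → 'D' (inner try body, no exception) → 'G' (inner else) → 'U' (inner finally) → 'M' (try body, no exception) → 'W' (after the try/except). Output: ZXDGUMW

Answer: ZXDGUMW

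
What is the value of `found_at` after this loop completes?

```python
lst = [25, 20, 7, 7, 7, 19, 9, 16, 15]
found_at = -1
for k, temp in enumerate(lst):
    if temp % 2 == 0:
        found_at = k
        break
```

First even number index in [25, 20, 7, 7, 7, 19, 9, 16, 15]
`found_at` takes the values: -1 → 1

Answer: 1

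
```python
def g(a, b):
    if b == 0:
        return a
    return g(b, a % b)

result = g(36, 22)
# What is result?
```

g(36, 22) -> g(22, 14) -> g(14, 8) -> g(8, 6) -> g(6, 2) -> g(2, 0) -> 2

Answer: 2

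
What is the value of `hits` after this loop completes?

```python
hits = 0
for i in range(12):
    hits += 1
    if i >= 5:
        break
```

Loop breaks when i reaches 5, hits is 6
`hits` takes the values: 0 → 1 → 2 → 3 → 4 → 5 → 6

Answer: 6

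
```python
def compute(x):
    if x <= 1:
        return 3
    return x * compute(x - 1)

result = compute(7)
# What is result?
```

compute(7) = 7 * 6 * 5 * 4 * 3 * 2 * 3 = 15120

Answer: 15120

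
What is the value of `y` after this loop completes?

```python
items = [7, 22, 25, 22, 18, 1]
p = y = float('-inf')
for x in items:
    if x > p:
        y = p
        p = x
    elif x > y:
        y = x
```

Second largest (with repeats) in [7, 22, 25, 22, 18, 1]
`y` takes the values: -inf → 7 → 22

Answer: 22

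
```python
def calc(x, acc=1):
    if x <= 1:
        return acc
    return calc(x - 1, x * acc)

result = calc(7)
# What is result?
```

Accumulator trace (n, acc): (7, 1) -> (6, 7) -> (5, 42) -> (4, 210) -> (3, 840) -> (2, 2520) -> (1, 5040) -> return 5040

Answer: 5040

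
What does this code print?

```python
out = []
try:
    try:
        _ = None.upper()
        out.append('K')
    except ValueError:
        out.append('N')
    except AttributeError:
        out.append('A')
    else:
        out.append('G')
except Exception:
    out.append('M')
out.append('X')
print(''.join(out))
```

Execution trace: 'A' (inner except AttributeError) → 'X' (after the try/except). Output: AX

Answer: AX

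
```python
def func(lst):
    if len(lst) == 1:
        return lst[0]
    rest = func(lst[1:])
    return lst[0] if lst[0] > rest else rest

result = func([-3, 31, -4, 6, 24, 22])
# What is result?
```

Recursive max over [-3, 31, -4, 6, 24, 22] = 31

Answer: 31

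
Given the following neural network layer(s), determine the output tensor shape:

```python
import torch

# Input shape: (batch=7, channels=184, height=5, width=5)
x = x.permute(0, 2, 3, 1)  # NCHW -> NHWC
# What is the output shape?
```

Input: (7, 184, 5, 5) -> Output: (7, 5, 5, 184)

Answer: (7, 5, 5, 184)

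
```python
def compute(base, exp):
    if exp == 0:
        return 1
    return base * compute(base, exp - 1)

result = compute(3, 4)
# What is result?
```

compute(3, 4) = 3 * 3 * 3 * 3 = 81

Answer: 81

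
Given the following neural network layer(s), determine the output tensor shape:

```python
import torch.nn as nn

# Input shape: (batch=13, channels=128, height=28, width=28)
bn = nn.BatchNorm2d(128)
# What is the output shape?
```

Input: (13, 128, 28, 28) -> Output: (13, 128, 28, 28)

Answer: (13, 128, 28, 28)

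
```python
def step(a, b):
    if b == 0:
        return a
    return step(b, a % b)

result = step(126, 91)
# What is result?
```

step(126, 91) -> step(91, 35) -> step(35, 21) -> step(21, 14) -> step(14, 7) -> step(7, 0) -> 7

Answer: 7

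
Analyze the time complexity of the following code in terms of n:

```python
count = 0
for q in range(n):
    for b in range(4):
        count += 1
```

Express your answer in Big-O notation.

Each loop level contributes: n × 1. Multiplying the contributions gives O(n).

Answer: O(n)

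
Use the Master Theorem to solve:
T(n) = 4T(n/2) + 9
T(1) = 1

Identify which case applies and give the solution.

a=4, b=2, f(n)=9. log_2(4) = 2. Since c=0 < 2, Case 1 applies: T(n) = Θ(n^log_b(a)) = O(n^2).

Answer: O(n^2) - Case 1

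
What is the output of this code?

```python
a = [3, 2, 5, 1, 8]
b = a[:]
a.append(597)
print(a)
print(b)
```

Key concept: slice [:] creates copy.
Step by step:
`a = [3, 2, 5, 1, 8]` → a = [3, 2, 5, 1, 8]
`b = a[:]` → b = [3, 2, 5, 1, 8]
`a.append(597)` → a = [3, 2, 5, 1, 8, 597]
`print(a)` → prints [3, 2, 5, 1, 8, 597]
`print(b)` → prints [3, 2, 5, 1, 8]

Answer:
[3, 2, 5, 1, 8, 597]
[3, 2, 5, 1, 8]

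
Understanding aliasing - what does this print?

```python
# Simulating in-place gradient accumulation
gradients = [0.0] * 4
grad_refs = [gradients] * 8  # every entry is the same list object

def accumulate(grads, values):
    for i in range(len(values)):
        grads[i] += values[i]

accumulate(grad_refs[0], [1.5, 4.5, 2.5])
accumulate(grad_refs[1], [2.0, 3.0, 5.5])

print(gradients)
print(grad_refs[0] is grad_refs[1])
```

Key concept: gradient accumulation aliasing.
Step by step:
`gradients = [0.0] * 4` → gradients = [0.0, 0.0, 0.0, 0.0]
`grad_refs = [gradients] * 8` → grad_refs = [[0.0, 0.0, 0.0, 0.0], [0.0, 0.0, 0.0, 0.0], [0.0, 0.0, 0.0, 0.0], [0.0, 0.0, 0.0, 0.0], [0.0, 0.0, 0.0, 0.0], [0.0, 0.0, 0.0, 0.0], [0.0, 0.0, 0.0, 0.0], [0.0, 0.0, 0.0, 0.0]]
`accumulate(grad_refs[0], [1.5, 4.5, 2.5])` → gradients = [1.5, 4.5, 2.5, 0.0]; grad_refs = [[1.5, 4.5, 2.5, 0.0], [1.5, 4.5, 2.5, 0.0], [1.5, 4.5, 2.5, 0.0], [1.5, 4.5, 2.5, 0.0], [1.5, 4.5, 2.5, 0.0], [1.5, 4.5, 2.5, 0.0], [1.5, 4.5, 2.5, 0.0], [1.5, 4.5, 2.5, 0.0]]
`accumulate(grad_refs[1], [2.0, 3.0, 5.5])` → gradients = [3.5, 7.5, 8.0, 0.0]; grad_refs = [[3.5, 7.5, 8.0, 0.0], [3.5, 7.5, 8.0, 0.0], [3.5, 7.5, 8.0, 0.0], [3.5, 7.5, 8.0, 0.0], [3.5, 7.5, 8.0, 0.0], [3.5, 7.5, 8.0, 0.0], [3.5, 7.5, 8.0, 0.0], [3.5, 7.5, 8.0, 0.0]]
`print(gradients)` → prints [3.5, 7.5, 8.0, 0.0]
`print(grad_refs[0] is grad_refs[1])` → prints True

Answer:
[3.5, 7.5, 8.0, 0.0]
True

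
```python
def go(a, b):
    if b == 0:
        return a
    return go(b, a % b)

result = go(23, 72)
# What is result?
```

go(23, 72) -> go(72, 23) -> go(23, 3) -> go(3, 2) -> go(2, 1) -> go(1, 0) -> 1

Answer: 1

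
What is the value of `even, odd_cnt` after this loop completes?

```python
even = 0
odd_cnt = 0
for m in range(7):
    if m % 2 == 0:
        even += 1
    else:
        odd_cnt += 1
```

Count evens and odds in range(7)
`even, odd_cnt` takes the values: (0, 0) → (1, 0) → (1, 1) → (2, 1) → (2, 2) → (3, 2) → (3, 3) → (4, 3)

Answer: 4, 3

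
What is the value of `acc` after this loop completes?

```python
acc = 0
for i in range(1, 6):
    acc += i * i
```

Sum of squares 1² to 5² = 55
`acc` takes the values: 0 → 1 → 5 → 14 → 30 → 55

Answer: 55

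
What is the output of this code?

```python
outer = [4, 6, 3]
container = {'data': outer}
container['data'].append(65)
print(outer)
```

Key concept: dict holds reference to list.
Step by step:
`outer = [4, 6, 3]` → outer = [4, 6, 3]
`container = {'data': outer}` → container = {'data': [4, 6, 3]}
`container['data'].append(65)` → outer = [4, 6, 3, 65]; container = {'data': [4, 6, 3, 65]}
`print(outer)` → prints [4, 6, 3, 65]

Answer: [4, 6, 3, 65]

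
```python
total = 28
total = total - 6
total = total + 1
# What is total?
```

Trace:
`total = 28` → total = 28
`total = total - 6` → total = 22
`total = total + 1` → total = 23
So total = 23

Answer: 23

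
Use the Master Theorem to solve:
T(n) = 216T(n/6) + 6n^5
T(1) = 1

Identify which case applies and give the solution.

a=216, b=6, f(n)=6n^5. log_6(216) = 3. Since c=5 > 3 and the regularity condition holds (216(n/6)^5 = (216/6^5)n^5 with 216/6^5 < 1), Case 3 applies: T(n) = Θ(f(n)) = O(n^5).

Answer: O(n^5) - Case 3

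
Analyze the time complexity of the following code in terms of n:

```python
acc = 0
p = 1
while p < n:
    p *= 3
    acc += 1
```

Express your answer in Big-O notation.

Each loop level contributes: log n. Multiplying the contributions gives O(log n).

Answer: O(log n)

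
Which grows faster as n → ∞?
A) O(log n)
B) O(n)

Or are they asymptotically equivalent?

O(log n) vs O(n): Higher order terms dominate.

Answer: B) O(n) grows faster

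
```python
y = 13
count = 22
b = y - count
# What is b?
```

Trace:
`y = 13` → y = 13
`count = 22` → count = 22
`b = y - count` → b = -9
So b = -9

Answer: -9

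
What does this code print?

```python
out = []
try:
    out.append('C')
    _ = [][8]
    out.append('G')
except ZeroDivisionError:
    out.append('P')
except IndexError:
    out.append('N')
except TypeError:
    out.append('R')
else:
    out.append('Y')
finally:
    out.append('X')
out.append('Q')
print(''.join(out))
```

Execution trace: 'C' (try body) → 'N' (except IndexError) → 'X' (finally) → 'Q' (after the try/except). Output: CNXQ

Answer: CNXQ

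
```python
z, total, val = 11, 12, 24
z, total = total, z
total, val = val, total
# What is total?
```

Trace:
`z, total, val = 11, 12, 24` → z = 11; total = 12; val = 24
`z, total = total, z` → z = 12; total = 11
`total, val = val, total` → total = 24; val = 11
So total = 24

Answer: 24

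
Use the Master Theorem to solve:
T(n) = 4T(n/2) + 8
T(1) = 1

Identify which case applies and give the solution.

a=4, b=2, f(n)=8. log_2(4) = 2. Since c=0 < 2, Case 1 applies: T(n) = Θ(n^log_b(a)) = O(n^2).

Answer: O(n^2) - Case 1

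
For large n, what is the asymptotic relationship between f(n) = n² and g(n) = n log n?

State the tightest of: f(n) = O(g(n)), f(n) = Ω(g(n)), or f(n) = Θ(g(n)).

n² vs n log n: f(n) = Ω(g(n)) but not O(g(n)) — n² grows strictly faster than n log n.

Answer: f(n) = Ω(g(n)) but not O(g(n)) — n² grows strictly faster than n log n.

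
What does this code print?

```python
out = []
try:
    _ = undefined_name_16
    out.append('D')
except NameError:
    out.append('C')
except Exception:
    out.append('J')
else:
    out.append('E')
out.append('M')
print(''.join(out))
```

Execution trace: 'C' (except NameError) → 'M' (after the try/except). Output: CM

Answer: CM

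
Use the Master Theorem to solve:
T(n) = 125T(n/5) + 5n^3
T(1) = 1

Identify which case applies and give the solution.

a=125, b=5, f(n)=5n^3. log_5(125) = 3. Since c=3 = 3, Case 2 applies: T(n) = Θ(n^log_b(a) · log n) = O(n^3 log n).

Answer: O(n^3 log n) - Case 2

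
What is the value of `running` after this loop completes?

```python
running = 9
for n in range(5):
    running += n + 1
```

Start at 9, add 1 to 5 = 24
`running` takes the values: 9 → 10 → 12 → 15 → 19 → 24

Answer: 24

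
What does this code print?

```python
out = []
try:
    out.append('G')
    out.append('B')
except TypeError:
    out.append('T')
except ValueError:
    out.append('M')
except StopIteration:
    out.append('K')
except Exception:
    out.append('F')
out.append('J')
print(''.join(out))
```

Execution trace: 'G' (try body) → 'B' (try body, no exception) → 'J' (after the try/except). Output: GBJ

Answer: GBJ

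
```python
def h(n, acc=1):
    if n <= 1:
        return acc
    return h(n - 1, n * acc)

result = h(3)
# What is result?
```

Accumulator trace (n, acc): (3, 1) -> (2, 3) -> (1, 6) -> return 6

Answer: 6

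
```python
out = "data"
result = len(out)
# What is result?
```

Trace:
`out = "data"` → out = 'data'
`result = len(out)` → result = 4
So result = 4

Answer: 4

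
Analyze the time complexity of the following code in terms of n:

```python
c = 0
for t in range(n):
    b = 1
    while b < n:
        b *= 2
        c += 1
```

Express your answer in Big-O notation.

Each loop level contributes: n × log n. Multiplying the contributions gives O(n log n).

Answer: O(n log n)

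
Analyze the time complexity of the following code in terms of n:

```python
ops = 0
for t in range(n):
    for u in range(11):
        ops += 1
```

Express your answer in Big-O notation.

Each loop level contributes: n × 1. Multiplying the contributions gives O(n).

Answer: O(n)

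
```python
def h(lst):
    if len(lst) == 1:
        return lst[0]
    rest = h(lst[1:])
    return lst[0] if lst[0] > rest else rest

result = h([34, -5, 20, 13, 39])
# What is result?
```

Recursive max over [34, -5, 20, 13, 39] = 39

Answer: 39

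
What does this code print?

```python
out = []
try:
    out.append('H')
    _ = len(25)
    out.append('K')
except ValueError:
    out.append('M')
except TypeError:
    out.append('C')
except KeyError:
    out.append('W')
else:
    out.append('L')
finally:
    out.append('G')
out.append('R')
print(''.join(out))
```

Execution trace: 'H' (try body) → 'C' (except TypeError) → 'G' (finally) → 'R' (after the try/except). Output: HCGR

Answer: HCGR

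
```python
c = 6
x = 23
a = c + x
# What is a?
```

Trace:
`c = 6` → c = 6
`x = 23` → x = 23
`a = c + x` → a = 29
So a = 29

Answer: 29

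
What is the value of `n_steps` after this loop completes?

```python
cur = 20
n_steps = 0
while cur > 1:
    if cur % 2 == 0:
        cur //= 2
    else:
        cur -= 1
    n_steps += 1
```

Steps to reduce 20 to 1
`n_steps` takes the values: 0 → 1 → 2 → 3 → 4 → 5

Answer: 5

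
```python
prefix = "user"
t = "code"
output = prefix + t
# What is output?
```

Trace:
`prefix = "user"` → prefix = 'user'
`t = "code"` → t = 'code'
`output = prefix + t` → output = 'usercode'
So output = 'usercode'

Answer: 'usercode'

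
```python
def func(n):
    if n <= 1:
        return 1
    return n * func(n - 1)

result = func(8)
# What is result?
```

func(8) = 8 * 7 * 6 * 5 * 4 * 3 * 2 * 1 = 40320

Answer: 40320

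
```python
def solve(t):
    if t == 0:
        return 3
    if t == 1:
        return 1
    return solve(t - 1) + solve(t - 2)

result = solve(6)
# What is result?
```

Build up from base cases: solve(0)=3, solve(1)=1, solve(2)=4, solve(3)=5, solve(4)=9, solve(5)=14, solve(6)=23

Answer: 23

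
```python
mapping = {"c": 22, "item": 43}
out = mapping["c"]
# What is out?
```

Trace:
`mapping = {"c": 22, "item": 43}` → mapping = {'c': 22, 'item': 43}
`out = mapping["c"]` → out = 22
So out = 22

Answer: 22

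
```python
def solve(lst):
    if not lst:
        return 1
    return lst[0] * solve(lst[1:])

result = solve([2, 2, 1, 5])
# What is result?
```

Product over [2, 2, 1, 5] = 2 * 2 * 1 * 5 = 20

Answer: 20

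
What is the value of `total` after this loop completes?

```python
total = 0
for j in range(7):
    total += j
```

Sum of 0 to 6 = 21
`total` takes the values: 0 → 1 → 3 → 6 → 10 → 15 → 21

Answer: 21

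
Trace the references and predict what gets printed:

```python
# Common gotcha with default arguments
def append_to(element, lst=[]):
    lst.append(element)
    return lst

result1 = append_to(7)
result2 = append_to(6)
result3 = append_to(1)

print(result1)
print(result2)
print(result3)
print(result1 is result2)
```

Key concept: mutable default argument gotcha.
Step by step:
`result1 = append_to(7)` → result1 = [7]
`result2 = append_to(6)` → result1 = [7, 6] (same object as result2); result2 = [7, 6] (same object as result1)
`result3 = append_to(1)` → result1 = [7, 6, 1] (same object as result2, result3); result2 = [7, 6, 1] (same object as result1, result3); result3 = [7, 6, 1] (same object as result1, result2)
`print(result1)` → prints [7, 6, 1]
`print(result2)` → prints [7, 6, 1]
`print(result3)` → prints [7, 6, 1]
`print(result1 is result2)` → prints True

Answer:
[7, 6, 1]
[7, 6, 1]
[7, 6, 1]
True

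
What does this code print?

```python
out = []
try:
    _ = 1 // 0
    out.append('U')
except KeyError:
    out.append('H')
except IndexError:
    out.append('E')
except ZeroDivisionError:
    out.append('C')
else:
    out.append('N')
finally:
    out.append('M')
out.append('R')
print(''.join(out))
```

Execution trace: 'C' (except ZeroDivisionError) → 'M' (finally) → 'R' (after the try/except). Output: CMR

Answer: CMR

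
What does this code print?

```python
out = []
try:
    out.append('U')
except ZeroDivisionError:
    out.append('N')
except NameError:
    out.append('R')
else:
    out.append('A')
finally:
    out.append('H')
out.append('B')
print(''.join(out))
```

Execution trace: 'U' (try body, no exception) → 'A' (else) → 'H' (finally) → 'B' (after the try/except). Output: UAHB

Answer: UAHB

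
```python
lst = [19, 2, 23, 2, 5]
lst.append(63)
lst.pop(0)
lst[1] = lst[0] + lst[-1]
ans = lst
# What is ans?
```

Trace:
`lst = [19, 2, 23, 2, 5]` → lst = [19, 2, 23, 2, 5]
`lst.append(63)` → lst = [19, 2, 23, 2, 5, 63]
`lst.pop(0)` → lst = [2, 23, 2, 5, 63]
`lst[1] = lst[0] + lst[-1]` → lst = [2, 65, 2, 5, 63]
`ans = lst` → ans = [2, 65, 2, 5, 63]
So ans = [2, 65, 2, 5, 63]

Answer: [2, 65, 2, 5, 63]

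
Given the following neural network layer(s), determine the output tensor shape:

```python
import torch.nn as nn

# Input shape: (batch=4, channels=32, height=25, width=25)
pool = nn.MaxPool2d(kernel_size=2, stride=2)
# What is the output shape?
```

Input: (4, 32, 25, 25) -> Output: (4, 32, 12, 12)

Answer: (4, 32, 12, 12)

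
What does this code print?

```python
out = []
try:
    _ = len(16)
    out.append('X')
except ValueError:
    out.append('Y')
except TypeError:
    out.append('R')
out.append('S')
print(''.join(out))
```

Execution trace: 'R' (except TypeError) → 'S' (after the try/except). Output: RS

Answer: RS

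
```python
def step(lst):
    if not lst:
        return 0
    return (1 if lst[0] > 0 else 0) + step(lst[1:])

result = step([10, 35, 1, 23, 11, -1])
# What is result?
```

Count of positive elements in [10, 35, 1, 23, 11, -1] = 5

Answer: 5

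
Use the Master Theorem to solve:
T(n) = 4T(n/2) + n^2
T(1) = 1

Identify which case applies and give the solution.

a=4, b=2, f(n)=n^2. log_2(4) = 2. Since c=2 = 2, Case 2 applies: T(n) = Θ(n^log_b(a) · log n) = O(n^2 log n).

Answer: O(n^2 log n) - Case 2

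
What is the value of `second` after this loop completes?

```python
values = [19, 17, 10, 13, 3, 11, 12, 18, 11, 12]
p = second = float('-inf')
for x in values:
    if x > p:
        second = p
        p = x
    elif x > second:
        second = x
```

Second largest (with repeats) in [19, 17, 10, 13, 3, 11, 12, 18, 11, 12]
`second` takes the values: -inf → 17 → 18

Answer: 18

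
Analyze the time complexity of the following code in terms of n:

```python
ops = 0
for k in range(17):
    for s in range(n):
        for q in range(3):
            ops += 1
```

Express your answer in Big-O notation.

Each loop level contributes: 1 × n × 1. Multiplying the contributions gives O(n).

Answer: O(n)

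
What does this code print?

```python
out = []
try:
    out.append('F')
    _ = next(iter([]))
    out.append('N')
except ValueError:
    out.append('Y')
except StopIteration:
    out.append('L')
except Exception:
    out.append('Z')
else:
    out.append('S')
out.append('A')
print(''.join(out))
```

Execution trace: 'F' (try body) → 'L' (except StopIteration) → 'A' (after the try/except). Output: FLA

Answer: FLA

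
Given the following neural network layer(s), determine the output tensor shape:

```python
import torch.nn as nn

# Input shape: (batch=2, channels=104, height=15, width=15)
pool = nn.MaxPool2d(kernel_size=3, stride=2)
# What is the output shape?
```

Input: (2, 104, 15, 15) -> Output: (2, 104, 7, 7)

Answer: (2, 104, 7, 7)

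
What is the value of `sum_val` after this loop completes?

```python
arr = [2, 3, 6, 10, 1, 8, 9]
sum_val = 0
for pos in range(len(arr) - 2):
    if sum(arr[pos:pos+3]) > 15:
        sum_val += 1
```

Count windows with sum > 15
`sum_val` takes the values: 0 → 1 → 2 → 3 → 4

Answer: 4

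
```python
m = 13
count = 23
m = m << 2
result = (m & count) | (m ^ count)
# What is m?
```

Trace:
`m = 13` → m = 13
`count = 23` → count = 23
`m = m << 2` → m = 52
`result = (m & count) | (m ^ count)` → result = 55
So m = 52

Answer: 52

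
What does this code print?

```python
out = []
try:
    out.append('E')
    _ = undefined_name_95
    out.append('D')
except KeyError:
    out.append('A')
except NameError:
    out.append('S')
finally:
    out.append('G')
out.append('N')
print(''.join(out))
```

Execution trace: 'E' (try body) → 'S' (except NameError) → 'G' (finally) → 'N' (after the try/except). Output: ESGN

Answer: ESGN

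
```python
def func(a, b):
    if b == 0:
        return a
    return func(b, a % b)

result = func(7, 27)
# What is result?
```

func(7, 27) -> func(27, 7) -> func(7, 6) -> func(6, 1) -> func(1, 0) -> 1

Answer: 1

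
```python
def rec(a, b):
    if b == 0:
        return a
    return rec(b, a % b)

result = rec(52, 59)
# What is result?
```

rec(52, 59) -> rec(59, 52) -> rec(52, 7) -> rec(7, 3) -> rec(3, 1) -> rec(1, 0) -> 1

Answer: 1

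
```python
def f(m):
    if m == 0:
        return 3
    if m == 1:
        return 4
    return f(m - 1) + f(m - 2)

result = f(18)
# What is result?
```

Build up from base cases: f(0)=3, f(1)=4, f(2)=7, f(3)=11, f(4)=18, f(5)=29, f(6)=47, ..., f(18)=15127

Answer: 15127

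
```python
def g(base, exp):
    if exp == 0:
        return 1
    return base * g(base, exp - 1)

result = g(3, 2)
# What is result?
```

g(3, 2) = 3 * 3 = 9

Answer: 9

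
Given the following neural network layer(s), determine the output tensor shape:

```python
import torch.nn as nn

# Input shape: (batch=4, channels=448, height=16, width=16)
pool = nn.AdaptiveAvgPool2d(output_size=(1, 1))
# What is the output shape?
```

Input: (4, 448, 16, 16) -> Output: (4, 448, 1, 1)

Answer: (4, 448, 1, 1)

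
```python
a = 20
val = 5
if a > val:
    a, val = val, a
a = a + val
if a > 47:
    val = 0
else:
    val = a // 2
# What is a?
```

Trace:
`a = 20` → a = 20
`val = 5` → val = 5
`if a > val: ...` → a > val is True → a = 5; val = 20
`a = a + val` → a = 25
`if a > 47: ...` → a > 47 is False, take else branch → val = 12
So a = 25

Answer: 25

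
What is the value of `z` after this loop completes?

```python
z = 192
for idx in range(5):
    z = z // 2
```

Halve 5 times: 192 // 2^5 = 6
`z` takes the values: 192 → 96 → 48 → 24 → 12 → 6

Answer: 6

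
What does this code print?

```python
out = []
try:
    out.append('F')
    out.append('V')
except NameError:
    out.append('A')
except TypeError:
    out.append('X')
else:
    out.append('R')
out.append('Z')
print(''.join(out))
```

Execution trace: 'F' (try body) → 'V' (try body, no exception) → 'R' (else) → 'Z' (after the try/except). Output: FVRZ

Answer: FVRZ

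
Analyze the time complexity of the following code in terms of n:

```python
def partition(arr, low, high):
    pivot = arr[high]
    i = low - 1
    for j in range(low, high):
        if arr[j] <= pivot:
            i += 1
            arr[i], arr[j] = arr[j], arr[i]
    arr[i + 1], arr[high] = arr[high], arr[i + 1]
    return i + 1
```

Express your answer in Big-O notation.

This is Lomuto partition (single pass over [low, high), where n = high - low). Time complexity: O(n).

Answer: O(n)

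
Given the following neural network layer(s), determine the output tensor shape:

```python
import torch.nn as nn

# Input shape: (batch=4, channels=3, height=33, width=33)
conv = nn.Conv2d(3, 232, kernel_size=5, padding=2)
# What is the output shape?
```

Input: (4, 3, 33, 33) -> Output: (4, 232, 33, 33)

Answer: (4, 232, 33, 33)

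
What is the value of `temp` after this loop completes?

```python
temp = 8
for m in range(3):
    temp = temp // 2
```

Halve 3 times: 8 // 2^3 = 1
`temp` takes the values: 8 → 4 → 2 → 1

Answer: 1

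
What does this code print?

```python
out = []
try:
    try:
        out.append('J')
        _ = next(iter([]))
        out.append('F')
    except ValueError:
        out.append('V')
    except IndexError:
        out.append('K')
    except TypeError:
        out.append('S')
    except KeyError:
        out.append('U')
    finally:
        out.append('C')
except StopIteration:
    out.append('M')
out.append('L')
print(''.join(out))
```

Execution trace: 'J' (try body) → 'C' (finally) → 'M' (outer except StopIteration) → 'L' (after the try/except). Output: JCML

Answer: JCML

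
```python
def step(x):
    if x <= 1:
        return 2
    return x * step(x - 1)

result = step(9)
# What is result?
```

step(9) = 9 * 8 * 7 * 6 * 5 * 4 * 3 * 2 * 2 = 725760

Answer: 725760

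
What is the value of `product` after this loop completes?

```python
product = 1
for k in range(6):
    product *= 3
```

3^6 = 729
`product` takes the values: 1 → 3 → 9 → 27 → 81 → 243 → 729

Answer: 729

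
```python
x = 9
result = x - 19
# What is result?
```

Trace:
`x = 9` → x = 9
`result = x - 19` → result = -10
So result = -10

Answer: -10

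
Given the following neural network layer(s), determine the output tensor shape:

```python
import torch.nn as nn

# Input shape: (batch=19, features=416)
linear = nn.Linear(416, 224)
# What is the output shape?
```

Input: (19, 416) -> Output: (19, 224)

Answer: (19, 224)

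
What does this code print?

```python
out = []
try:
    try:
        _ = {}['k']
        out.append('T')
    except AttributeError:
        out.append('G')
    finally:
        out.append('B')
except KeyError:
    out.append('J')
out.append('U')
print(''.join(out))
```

Execution trace: 'B' (finally) → 'J' (outer except KeyError) → 'U' (after the try/except). Output: BJU

Answer: BJU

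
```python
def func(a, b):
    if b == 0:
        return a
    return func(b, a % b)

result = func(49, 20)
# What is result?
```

func(49, 20) -> func(20, 9) -> func(9, 2) -> func(2, 1) -> func(1, 0) -> 1

Answer: 1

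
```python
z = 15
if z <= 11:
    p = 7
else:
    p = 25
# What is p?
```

Trace:
`z = 15` → z = 15
`if z <= 11: ...` → z <= 11 is False, take else branch → p = 25
So p = 25

Answer: 25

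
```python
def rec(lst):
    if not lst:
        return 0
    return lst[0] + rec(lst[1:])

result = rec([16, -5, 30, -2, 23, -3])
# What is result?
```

16 + (-5) + 30 + (-2) + 23 + (-3) + 0 = 59

Answer: 59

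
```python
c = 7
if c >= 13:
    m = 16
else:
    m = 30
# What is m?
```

Trace:
`c = 7` → c = 7
`if c >= 13: ...` → c >= 13 is False, take else branch → m = 30
So m = 30

Answer: 30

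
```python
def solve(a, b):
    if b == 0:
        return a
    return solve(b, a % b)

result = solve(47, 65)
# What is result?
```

solve(47, 65) -> solve(65, 47) -> solve(47, 18) -> solve(18, 11) -> solve(11, 7) -> solve(7, 4) -> solve(4, 3) -> solve(3, 1) -> solve(1, 0) -> 1

Answer: 1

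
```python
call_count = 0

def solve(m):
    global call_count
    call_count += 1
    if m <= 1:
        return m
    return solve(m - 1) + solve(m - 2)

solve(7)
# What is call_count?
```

Calls(m) = 1 + Calls(m-1) + Calls(m-2); Calls(0)=Calls(1)=1. For m=7 this gives 41.

Answer: 41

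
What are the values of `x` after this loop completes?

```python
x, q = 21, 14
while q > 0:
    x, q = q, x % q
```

GCD of 21 and 14
`x` takes the values: 21 → 14 → 7

Answer: 7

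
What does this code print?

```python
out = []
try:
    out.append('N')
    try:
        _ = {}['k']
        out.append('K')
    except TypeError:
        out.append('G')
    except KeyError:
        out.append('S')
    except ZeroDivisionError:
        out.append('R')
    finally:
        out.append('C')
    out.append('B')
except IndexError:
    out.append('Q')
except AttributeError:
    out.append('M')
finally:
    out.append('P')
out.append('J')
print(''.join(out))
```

Execution trace: 'N' (try body) → 'S' (inner except KeyError) → 'C' (inner finally) → 'B' (try body, no exception) → 'P' (finally) → 'J' (after the try/except). Output: NSCBPJ

Answer: NSCBPJ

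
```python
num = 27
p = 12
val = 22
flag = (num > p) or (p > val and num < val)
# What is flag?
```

Trace:
`num = 27` → num = 27
`p = 12` → p = 12
`val = 22` → val = 22
`flag = (num > p) or (p > val and num < val)` → flag = True
So flag = True

Answer: True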